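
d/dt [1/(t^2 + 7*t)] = (-2*t - 7)/(t^2*(t + 7)^2)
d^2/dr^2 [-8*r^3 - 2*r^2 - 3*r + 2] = -48*r - 4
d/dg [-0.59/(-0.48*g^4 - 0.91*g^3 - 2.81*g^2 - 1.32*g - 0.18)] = (-1.1328*g^3 - 1.6107*g^2 - 3.3158*g - 0.7788)/(0.48*g^4 + 0.91*g^3 + 2.81*g^2 + 1.32*g + 0.18)^2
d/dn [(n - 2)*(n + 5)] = 2*n + 3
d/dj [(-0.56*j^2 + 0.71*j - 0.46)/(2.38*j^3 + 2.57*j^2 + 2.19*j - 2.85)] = (1.3328*j^4 - 3.3796*j^3 + 0.233300000000001*j^2 + 5.5564*j - 1.0161)/(5.6644*j^6 + 12.2332*j^5 + 17.0293*j^4 - 2.3094*j^3 - 9.8529*j^2 - 12.483*j + 8.1225)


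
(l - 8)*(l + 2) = l^2 - 6*l - 16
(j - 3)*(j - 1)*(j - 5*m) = j^3 - 5*j^2*m - 4*j^2 + 20*j*m + 3*j - 15*m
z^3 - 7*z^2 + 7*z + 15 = (z - 5)*(z - 3)*(z + 1)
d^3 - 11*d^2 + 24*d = d*(d - 8)*(d - 3)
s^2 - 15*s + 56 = (s - 8)*(s - 7)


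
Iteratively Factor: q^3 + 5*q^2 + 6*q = (q + 3)*(q^2 + 2*q) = q*(q + 3)*(q + 2)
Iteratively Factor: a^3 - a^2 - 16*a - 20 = (a + 2)*(a^2 - 3*a - 10) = (a - 5)*(a + 2)*(a + 2)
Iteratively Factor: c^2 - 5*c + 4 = (c - 4)*(c - 1)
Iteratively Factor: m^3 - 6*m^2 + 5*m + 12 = (m + 1)*(m^2 - 7*m + 12) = (m - 4)*(m + 1)*(m - 3)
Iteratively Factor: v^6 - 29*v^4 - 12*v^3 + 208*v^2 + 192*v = (v + 1)*(v^5 - v^4 - 28*v^3 + 16*v^2 + 192*v) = v*(v + 1)*(v^4 - v^3 - 28*v^2 + 16*v + 192) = v*(v - 4)*(v + 1)*(v^3 + 3*v^2 - 16*v - 48) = v*(v - 4)*(v + 1)*(v + 4)*(v^2 - v - 12) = v*(v - 4)*(v + 1)*(v + 3)*(v + 4)*(v - 4)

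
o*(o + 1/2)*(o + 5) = o^3 + 11*o^2/2 + 5*o/2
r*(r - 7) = r^2 - 7*r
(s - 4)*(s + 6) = s^2 + 2*s - 24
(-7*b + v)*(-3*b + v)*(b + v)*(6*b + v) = 126*b^4 + 87*b^3*v - 43*b^2*v^2 - 3*b*v^3 + v^4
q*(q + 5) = q^2 + 5*q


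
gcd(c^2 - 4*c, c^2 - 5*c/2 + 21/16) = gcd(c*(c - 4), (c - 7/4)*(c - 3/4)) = 1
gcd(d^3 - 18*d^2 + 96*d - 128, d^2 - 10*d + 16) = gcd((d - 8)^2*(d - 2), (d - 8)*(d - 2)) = d^2 - 10*d + 16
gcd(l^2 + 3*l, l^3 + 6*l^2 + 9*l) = l^2 + 3*l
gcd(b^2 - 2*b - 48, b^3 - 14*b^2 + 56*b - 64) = b - 8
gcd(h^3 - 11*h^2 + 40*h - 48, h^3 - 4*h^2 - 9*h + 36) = h^2 - 7*h + 12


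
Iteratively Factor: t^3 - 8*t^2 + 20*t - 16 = (t - 2)*(t^2 - 6*t + 8) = (t - 2)^2*(t - 4)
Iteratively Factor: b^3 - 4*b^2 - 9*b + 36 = (b + 3)*(b^2 - 7*b + 12) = (b - 3)*(b + 3)*(b - 4)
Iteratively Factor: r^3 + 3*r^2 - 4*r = (r + 4)*(r^2 - r) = r*(r + 4)*(r - 1)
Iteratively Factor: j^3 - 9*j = (j - 3)*(j^2 + 3*j) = (j - 3)*(j + 3)*(j)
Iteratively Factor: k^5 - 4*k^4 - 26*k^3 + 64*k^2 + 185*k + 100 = (k - 5)*(k^4 + k^3 - 21*k^2 - 41*k - 20) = (k - 5)*(k + 1)*(k^3 - 21*k - 20) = (k - 5)*(k + 1)*(k + 4)*(k^2 - 4*k - 5) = (k - 5)^2*(k + 1)*(k + 4)*(k + 1)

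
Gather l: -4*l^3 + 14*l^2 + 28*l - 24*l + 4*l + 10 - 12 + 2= -4*l^3 + 14*l^2 + 8*l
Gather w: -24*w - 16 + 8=-24*w - 8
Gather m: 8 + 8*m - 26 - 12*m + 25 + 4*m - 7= 0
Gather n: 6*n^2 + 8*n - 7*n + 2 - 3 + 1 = 6*n^2 + n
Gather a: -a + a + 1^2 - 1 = 0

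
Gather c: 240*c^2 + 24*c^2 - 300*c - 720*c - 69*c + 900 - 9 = 264*c^2 - 1089*c + 891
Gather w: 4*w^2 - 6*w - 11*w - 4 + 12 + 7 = 4*w^2 - 17*w + 15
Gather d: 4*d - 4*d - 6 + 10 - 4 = 0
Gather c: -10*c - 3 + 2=-10*c - 1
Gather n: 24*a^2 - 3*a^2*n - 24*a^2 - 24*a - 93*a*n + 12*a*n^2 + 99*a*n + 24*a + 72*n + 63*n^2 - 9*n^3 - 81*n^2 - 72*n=-9*n^3 + n^2*(12*a - 18) + n*(-3*a^2 + 6*a)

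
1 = 1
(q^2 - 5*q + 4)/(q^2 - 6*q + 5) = (q - 4)/(q - 5)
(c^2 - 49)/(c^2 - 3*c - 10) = (49 - c^2)/(-c^2 + 3*c + 10)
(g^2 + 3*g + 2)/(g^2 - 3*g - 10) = (g + 1)/(g - 5)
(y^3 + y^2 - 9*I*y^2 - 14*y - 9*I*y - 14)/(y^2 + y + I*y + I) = (y^2 - 9*I*y - 14)/(y + I)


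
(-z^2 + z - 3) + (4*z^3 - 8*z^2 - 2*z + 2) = 4*z^3 - 9*z^2 - z - 1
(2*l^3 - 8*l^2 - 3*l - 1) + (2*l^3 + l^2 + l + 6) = 4*l^3 - 7*l^2 - 2*l + 5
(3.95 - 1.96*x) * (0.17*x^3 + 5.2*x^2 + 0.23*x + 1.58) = -0.3332*x^4 - 9.5205*x^3 + 20.0892*x^2 - 2.1883*x + 6.241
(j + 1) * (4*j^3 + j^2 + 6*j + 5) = 4*j^4 + 5*j^3 + 7*j^2 + 11*j + 5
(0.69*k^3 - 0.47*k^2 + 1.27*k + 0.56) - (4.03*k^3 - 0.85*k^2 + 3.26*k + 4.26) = -3.34*k^3 + 0.38*k^2 - 1.99*k - 3.7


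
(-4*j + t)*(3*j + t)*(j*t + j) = -12*j^3*t - 12*j^3 - j^2*t^2 - j^2*t + j*t^3 + j*t^2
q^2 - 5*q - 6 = (q - 6)*(q + 1)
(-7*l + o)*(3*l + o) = -21*l^2 - 4*l*o + o^2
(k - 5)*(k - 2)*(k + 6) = k^3 - k^2 - 32*k + 60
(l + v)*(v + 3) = l*v + 3*l + v^2 + 3*v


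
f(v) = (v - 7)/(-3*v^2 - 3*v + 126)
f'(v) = (v - 7)*(6*v + 3)/(-3*v^2 - 3*v + 126)^2 + 1/(-3*v^2 - 3*v + 126) = (-v^2 - v + (v - 7)*(2*v + 1) + 42)/(3*(v^2 + v - 42)^2)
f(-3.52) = -0.11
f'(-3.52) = 0.03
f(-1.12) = -0.06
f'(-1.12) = 0.01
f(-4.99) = -0.18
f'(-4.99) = 0.09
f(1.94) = -0.05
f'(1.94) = 0.00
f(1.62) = -0.05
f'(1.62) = 0.00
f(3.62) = -0.04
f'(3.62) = -0.00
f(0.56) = -0.05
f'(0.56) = 0.01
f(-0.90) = -0.06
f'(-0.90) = 0.01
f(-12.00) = 0.07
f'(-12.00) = 0.01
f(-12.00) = 0.07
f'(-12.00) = 0.01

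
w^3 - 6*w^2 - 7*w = w*(w - 7)*(w + 1)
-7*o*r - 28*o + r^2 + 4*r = (-7*o + r)*(r + 4)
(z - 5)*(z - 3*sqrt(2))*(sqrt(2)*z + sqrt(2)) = sqrt(2)*z^3 - 6*z^2 - 4*sqrt(2)*z^2 - 5*sqrt(2)*z + 24*z + 30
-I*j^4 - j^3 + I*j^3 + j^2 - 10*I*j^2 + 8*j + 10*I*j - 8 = (j - 4*I)*(j + I)*(j + 2*I)*(-I*j + I)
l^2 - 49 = (l - 7)*(l + 7)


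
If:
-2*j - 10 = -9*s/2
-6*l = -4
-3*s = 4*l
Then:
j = -7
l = 2/3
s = -8/9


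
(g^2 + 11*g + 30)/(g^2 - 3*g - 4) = (g^2 + 11*g + 30)/(g^2 - 3*g - 4)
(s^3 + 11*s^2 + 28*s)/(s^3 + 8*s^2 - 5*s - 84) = s/(s - 3)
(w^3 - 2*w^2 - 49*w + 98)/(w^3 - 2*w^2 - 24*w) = (-w^3 + 2*w^2 + 49*w - 98)/(w*(-w^2 + 2*w + 24))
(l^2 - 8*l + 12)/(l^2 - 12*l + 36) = (l - 2)/(l - 6)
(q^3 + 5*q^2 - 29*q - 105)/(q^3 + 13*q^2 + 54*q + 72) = (q^2 + 2*q - 35)/(q^2 + 10*q + 24)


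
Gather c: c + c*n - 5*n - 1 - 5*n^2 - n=c*(n + 1) - 5*n^2 - 6*n - 1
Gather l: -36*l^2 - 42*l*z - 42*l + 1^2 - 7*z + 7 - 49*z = -36*l^2 + l*(-42*z - 42) - 56*z + 8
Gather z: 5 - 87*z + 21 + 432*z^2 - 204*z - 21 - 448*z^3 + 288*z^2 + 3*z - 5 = -448*z^3 + 720*z^2 - 288*z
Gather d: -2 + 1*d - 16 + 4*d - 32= 5*d - 50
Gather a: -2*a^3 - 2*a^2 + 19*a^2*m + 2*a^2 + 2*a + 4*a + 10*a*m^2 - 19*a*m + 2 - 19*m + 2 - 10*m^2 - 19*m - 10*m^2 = -2*a^3 + 19*a^2*m + a*(10*m^2 - 19*m + 6) - 20*m^2 - 38*m + 4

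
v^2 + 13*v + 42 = (v + 6)*(v + 7)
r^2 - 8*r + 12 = (r - 6)*(r - 2)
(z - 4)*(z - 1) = z^2 - 5*z + 4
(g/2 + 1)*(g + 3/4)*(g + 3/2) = g^3/2 + 17*g^2/8 + 45*g/16 + 9/8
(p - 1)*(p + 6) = p^2 + 5*p - 6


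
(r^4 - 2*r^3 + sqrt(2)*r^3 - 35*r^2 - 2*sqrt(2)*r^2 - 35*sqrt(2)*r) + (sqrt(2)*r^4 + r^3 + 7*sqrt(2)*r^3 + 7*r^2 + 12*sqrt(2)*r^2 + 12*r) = r^4 + sqrt(2)*r^4 - r^3 + 8*sqrt(2)*r^3 - 28*r^2 + 10*sqrt(2)*r^2 - 35*sqrt(2)*r + 12*r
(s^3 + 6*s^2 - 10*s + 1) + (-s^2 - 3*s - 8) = s^3 + 5*s^2 - 13*s - 7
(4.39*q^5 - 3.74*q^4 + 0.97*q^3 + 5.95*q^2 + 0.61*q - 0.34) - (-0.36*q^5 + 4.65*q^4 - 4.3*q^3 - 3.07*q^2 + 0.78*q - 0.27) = 4.75*q^5 - 8.39*q^4 + 5.27*q^3 + 9.02*q^2 - 0.17*q - 0.07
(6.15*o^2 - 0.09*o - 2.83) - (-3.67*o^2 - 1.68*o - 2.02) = 9.82*o^2 + 1.59*o - 0.81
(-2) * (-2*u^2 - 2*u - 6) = 4*u^2 + 4*u + 12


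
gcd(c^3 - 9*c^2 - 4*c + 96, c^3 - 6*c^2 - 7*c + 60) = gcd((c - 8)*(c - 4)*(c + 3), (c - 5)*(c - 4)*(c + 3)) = c^2 - c - 12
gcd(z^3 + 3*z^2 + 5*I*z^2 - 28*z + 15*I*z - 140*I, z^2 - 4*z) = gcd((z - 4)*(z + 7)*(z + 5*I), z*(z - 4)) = z - 4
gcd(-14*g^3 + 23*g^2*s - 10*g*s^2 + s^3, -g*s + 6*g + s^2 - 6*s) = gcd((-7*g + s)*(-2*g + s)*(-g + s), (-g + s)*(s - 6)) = -g + s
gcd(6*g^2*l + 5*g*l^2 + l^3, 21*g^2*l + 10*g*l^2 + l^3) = 3*g*l + l^2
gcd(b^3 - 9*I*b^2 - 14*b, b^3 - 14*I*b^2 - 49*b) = b^2 - 7*I*b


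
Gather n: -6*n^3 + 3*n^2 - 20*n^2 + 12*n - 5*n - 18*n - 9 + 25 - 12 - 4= -6*n^3 - 17*n^2 - 11*n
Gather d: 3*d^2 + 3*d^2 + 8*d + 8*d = 6*d^2 + 16*d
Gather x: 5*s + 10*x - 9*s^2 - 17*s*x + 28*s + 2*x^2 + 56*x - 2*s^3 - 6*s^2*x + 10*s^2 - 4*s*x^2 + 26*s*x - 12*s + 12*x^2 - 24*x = -2*s^3 + s^2 + 21*s + x^2*(14 - 4*s) + x*(-6*s^2 + 9*s + 42)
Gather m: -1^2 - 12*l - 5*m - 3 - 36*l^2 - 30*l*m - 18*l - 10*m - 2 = -36*l^2 - 30*l + m*(-30*l - 15) - 6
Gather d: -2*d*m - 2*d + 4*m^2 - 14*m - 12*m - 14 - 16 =d*(-2*m - 2) + 4*m^2 - 26*m - 30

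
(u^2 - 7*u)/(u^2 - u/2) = 2*(u - 7)/(2*u - 1)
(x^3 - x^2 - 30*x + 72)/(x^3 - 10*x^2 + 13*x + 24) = (x^2 + 2*x - 24)/(x^2 - 7*x - 8)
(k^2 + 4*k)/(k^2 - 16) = k/(k - 4)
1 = 1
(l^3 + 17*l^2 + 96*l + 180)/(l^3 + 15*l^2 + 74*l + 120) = (l + 6)/(l + 4)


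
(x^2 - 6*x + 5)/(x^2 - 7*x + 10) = (x - 1)/(x - 2)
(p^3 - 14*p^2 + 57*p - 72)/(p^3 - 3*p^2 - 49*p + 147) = (p^2 - 11*p + 24)/(p^2 - 49)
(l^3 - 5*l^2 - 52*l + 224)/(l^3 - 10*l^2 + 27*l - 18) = (l^3 - 5*l^2 - 52*l + 224)/(l^3 - 10*l^2 + 27*l - 18)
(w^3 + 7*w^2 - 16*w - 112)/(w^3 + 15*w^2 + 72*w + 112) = (w - 4)/(w + 4)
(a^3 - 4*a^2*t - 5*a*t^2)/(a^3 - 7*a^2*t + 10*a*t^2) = (-a - t)/(-a + 2*t)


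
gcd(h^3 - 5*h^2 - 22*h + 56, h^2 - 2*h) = h - 2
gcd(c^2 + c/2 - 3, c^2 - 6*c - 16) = c + 2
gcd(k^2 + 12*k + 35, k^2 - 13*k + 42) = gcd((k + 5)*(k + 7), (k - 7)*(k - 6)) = 1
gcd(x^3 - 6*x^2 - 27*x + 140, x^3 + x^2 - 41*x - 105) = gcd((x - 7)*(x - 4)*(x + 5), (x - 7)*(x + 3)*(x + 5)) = x^2 - 2*x - 35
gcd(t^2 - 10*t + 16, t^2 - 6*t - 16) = t - 8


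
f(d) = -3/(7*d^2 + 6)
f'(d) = 42*d/(7*d^2 + 6)^2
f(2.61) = -0.06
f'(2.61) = 0.04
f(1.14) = -0.20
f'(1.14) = 0.21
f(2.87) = -0.05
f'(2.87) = 0.03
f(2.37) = -0.07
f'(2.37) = 0.05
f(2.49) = -0.06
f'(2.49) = 0.04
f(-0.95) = -0.24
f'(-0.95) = -0.26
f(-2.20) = -0.08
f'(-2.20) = -0.06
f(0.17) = -0.48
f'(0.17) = 0.19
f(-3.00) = -0.04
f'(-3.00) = -0.03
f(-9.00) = -0.00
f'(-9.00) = 0.00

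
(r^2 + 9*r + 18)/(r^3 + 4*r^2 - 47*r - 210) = (r + 3)/(r^2 - 2*r - 35)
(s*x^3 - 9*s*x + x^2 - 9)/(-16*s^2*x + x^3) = (-s*x^3 + 9*s*x - x^2 + 9)/(x*(16*s^2 - x^2))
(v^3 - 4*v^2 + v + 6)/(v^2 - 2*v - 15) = (-v^3 + 4*v^2 - v - 6)/(-v^2 + 2*v + 15)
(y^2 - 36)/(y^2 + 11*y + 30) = (y - 6)/(y + 5)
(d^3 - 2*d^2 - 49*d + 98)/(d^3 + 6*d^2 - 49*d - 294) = (d - 2)/(d + 6)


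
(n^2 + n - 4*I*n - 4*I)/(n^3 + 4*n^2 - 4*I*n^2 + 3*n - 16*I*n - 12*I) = 1/(n + 3)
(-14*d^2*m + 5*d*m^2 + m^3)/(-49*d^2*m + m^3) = (2*d - m)/(7*d - m)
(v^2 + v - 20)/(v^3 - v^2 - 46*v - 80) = (v - 4)/(v^2 - 6*v - 16)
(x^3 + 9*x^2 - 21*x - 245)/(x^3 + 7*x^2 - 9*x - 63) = (x^2 + 2*x - 35)/(x^2 - 9)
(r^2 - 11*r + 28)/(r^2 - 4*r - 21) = (r - 4)/(r + 3)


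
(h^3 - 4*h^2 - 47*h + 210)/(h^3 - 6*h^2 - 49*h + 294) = (h - 5)/(h - 7)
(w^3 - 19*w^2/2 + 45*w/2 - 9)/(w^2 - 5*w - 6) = (2*w^2 - 7*w + 3)/(2*(w + 1))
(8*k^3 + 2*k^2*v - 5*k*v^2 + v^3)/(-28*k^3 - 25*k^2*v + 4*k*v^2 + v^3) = (-2*k + v)/(7*k + v)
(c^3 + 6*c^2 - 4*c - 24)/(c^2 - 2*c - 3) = (-c^3 - 6*c^2 + 4*c + 24)/(-c^2 + 2*c + 3)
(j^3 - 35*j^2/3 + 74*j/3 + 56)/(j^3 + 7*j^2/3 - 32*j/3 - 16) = (j^2 - 13*j + 42)/(j^2 + j - 12)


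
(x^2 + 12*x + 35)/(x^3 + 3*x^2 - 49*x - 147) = (x + 5)/(x^2 - 4*x - 21)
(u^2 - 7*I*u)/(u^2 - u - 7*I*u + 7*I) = u/(u - 1)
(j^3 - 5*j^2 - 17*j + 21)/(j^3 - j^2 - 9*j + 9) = (j - 7)/(j - 3)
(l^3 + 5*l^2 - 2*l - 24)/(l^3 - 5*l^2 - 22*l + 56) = (l + 3)/(l - 7)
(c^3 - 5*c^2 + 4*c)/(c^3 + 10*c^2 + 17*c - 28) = c*(c - 4)/(c^2 + 11*c + 28)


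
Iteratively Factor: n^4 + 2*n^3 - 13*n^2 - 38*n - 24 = (n + 1)*(n^3 + n^2 - 14*n - 24) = (n + 1)*(n + 2)*(n^2 - n - 12) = (n + 1)*(n + 2)*(n + 3)*(n - 4)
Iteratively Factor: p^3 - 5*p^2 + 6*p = (p - 3)*(p^2 - 2*p) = (p - 3)*(p - 2)*(p)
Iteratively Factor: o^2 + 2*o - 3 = (o - 1)*(o + 3)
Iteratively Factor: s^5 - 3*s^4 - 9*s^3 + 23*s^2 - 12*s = (s - 1)*(s^4 - 2*s^3 - 11*s^2 + 12*s) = s*(s - 1)*(s^3 - 2*s^2 - 11*s + 12) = s*(s - 4)*(s - 1)*(s^2 + 2*s - 3) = s*(s - 4)*(s - 1)*(s + 3)*(s - 1)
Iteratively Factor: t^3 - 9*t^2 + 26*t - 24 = (t - 4)*(t^2 - 5*t + 6) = (t - 4)*(t - 2)*(t - 3)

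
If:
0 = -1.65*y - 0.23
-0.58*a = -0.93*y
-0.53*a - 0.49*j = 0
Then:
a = -0.22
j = 0.24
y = -0.14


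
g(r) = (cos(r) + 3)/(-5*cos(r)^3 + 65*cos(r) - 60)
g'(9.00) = 0.01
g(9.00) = -0.02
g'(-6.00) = 14.08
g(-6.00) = -1.97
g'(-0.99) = -0.32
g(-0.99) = -0.14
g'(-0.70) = -0.92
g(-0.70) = -0.30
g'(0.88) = 0.46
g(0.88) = -0.18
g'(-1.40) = -0.10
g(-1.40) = -0.06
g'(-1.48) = -0.09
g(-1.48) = -0.06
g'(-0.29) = -13.11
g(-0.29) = -1.87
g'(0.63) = 1.27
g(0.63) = -0.38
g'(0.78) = 0.66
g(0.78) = -0.24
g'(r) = (-15*sin(r)*cos(r)^2 + 65*sin(r))*(cos(r) + 3)/(-5*cos(r)^3 + 65*cos(r) - 60)^2 - sin(r)/(-5*cos(r)^3 + 65*cos(r) - 60) = (-3*cos(r) - 9*cos(2*r) - cos(3*r) + 93)*sin(r)/(10*(cos(r)^3 - 13*cos(r) + 12)^2)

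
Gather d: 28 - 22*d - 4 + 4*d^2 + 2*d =4*d^2 - 20*d + 24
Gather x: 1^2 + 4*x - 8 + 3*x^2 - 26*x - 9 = 3*x^2 - 22*x - 16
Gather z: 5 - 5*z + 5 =10 - 5*z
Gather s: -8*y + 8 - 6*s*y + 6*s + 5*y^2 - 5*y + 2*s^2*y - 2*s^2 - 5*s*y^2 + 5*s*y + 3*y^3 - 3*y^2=s^2*(2*y - 2) + s*(-5*y^2 - y + 6) + 3*y^3 + 2*y^2 - 13*y + 8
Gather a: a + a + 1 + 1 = 2*a + 2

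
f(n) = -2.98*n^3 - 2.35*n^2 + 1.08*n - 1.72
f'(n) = -8.94*n^2 - 4.7*n + 1.08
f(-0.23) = -2.06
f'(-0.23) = 1.69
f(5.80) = -655.94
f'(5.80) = -326.92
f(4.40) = -296.31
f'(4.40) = -192.68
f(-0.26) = -2.11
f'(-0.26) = 1.70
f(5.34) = -516.74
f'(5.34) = -278.95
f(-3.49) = 92.56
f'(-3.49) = -91.41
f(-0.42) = -2.37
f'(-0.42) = 1.48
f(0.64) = -2.77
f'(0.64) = -5.59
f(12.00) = -5476.60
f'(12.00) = -1342.68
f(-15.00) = 9510.83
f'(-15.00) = -1939.92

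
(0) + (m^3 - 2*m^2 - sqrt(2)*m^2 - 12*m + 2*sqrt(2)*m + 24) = m^3 - 2*m^2 - sqrt(2)*m^2 - 12*m + 2*sqrt(2)*m + 24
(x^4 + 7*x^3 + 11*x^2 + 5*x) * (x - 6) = x^5 + x^4 - 31*x^3 - 61*x^2 - 30*x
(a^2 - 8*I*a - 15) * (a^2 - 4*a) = a^4 - 4*a^3 - 8*I*a^3 - 15*a^2 + 32*I*a^2 + 60*a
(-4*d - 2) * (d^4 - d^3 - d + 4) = -4*d^5 + 2*d^4 + 2*d^3 + 4*d^2 - 14*d - 8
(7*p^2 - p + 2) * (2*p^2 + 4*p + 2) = 14*p^4 + 26*p^3 + 14*p^2 + 6*p + 4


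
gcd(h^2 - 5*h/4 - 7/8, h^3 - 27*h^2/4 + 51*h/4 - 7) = h - 7/4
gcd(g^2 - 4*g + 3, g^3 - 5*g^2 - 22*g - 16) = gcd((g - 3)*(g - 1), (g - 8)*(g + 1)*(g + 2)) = 1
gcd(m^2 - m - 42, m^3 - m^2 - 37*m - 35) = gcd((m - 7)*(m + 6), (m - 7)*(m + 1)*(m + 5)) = m - 7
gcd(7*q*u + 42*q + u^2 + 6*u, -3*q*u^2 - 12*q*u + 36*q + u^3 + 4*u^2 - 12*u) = u + 6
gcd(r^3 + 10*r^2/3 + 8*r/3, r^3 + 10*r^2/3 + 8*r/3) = r^3 + 10*r^2/3 + 8*r/3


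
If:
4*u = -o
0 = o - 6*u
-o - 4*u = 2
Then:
No Solution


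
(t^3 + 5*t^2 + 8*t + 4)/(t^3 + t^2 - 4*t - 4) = (t + 2)/(t - 2)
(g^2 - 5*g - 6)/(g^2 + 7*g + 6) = (g - 6)/(g + 6)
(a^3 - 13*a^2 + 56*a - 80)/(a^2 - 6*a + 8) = (a^2 - 9*a + 20)/(a - 2)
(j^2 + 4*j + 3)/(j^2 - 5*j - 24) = (j + 1)/(j - 8)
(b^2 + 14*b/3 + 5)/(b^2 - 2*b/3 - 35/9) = 3*(b + 3)/(3*b - 7)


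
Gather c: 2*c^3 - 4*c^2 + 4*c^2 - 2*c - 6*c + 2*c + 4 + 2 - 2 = 2*c^3 - 6*c + 4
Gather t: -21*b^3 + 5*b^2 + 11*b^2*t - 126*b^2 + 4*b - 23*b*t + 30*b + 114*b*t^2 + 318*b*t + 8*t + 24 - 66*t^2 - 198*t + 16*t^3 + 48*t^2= -21*b^3 - 121*b^2 + 34*b + 16*t^3 + t^2*(114*b - 18) + t*(11*b^2 + 295*b - 190) + 24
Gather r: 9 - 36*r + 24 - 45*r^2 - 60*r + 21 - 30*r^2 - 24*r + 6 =-75*r^2 - 120*r + 60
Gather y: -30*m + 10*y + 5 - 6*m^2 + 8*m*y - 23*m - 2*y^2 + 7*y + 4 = -6*m^2 - 53*m - 2*y^2 + y*(8*m + 17) + 9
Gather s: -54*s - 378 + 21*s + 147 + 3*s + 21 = -30*s - 210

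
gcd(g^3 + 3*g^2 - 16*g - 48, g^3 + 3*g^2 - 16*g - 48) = g^3 + 3*g^2 - 16*g - 48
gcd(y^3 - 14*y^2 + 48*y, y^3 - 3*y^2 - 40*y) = y^2 - 8*y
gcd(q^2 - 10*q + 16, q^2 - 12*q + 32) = q - 8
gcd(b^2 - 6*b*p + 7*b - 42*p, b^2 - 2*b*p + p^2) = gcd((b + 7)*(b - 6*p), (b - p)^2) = 1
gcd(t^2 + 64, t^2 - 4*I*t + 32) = t - 8*I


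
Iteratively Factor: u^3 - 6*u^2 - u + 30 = (u - 3)*(u^2 - 3*u - 10) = (u - 5)*(u - 3)*(u + 2)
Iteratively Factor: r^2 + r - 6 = (r - 2)*(r + 3)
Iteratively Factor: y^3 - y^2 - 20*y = (y + 4)*(y^2 - 5*y) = (y - 5)*(y + 4)*(y)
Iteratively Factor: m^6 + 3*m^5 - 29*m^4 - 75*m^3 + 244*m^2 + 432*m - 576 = (m - 1)*(m^5 + 4*m^4 - 25*m^3 - 100*m^2 + 144*m + 576) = (m - 1)*(m + 3)*(m^4 + m^3 - 28*m^2 - 16*m + 192) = (m - 4)*(m - 1)*(m + 3)*(m^3 + 5*m^2 - 8*m - 48) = (m - 4)*(m - 3)*(m - 1)*(m + 3)*(m^2 + 8*m + 16) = (m - 4)*(m - 3)*(m - 1)*(m + 3)*(m + 4)*(m + 4)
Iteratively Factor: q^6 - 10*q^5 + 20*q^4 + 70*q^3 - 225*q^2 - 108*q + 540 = (q + 2)*(q^5 - 12*q^4 + 44*q^3 - 18*q^2 - 189*q + 270) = (q - 5)*(q + 2)*(q^4 - 7*q^3 + 9*q^2 + 27*q - 54) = (q - 5)*(q - 3)*(q + 2)*(q^3 - 4*q^2 - 3*q + 18) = (q - 5)*(q - 3)^2*(q + 2)*(q^2 - q - 6) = (q - 5)*(q - 3)^3*(q + 2)*(q + 2)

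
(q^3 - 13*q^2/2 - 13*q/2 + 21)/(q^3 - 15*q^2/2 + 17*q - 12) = (q^2 - 5*q - 14)/(q^2 - 6*q + 8)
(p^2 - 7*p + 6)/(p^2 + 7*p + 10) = (p^2 - 7*p + 6)/(p^2 + 7*p + 10)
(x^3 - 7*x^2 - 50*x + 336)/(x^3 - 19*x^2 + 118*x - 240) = (x + 7)/(x - 5)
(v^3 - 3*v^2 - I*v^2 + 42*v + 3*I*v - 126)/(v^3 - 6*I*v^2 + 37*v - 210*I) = (v - 3)/(v - 5*I)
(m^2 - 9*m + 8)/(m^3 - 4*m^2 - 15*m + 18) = (m - 8)/(m^2 - 3*m - 18)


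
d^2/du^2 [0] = 0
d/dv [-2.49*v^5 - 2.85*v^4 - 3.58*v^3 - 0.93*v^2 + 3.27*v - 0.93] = -12.45*v^4 - 11.4*v^3 - 10.74*v^2 - 1.86*v + 3.27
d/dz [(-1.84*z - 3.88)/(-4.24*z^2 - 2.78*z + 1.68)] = (7.8016*z^2 + 5.1152*z - (1.84*z + 3.88)*(8.48*z + 2.78) - 3.0912)/(4.24*z^2 + 2.78*z - 1.68)^2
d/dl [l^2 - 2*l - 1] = 2*l - 2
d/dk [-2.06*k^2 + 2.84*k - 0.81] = 2.84 - 4.12*k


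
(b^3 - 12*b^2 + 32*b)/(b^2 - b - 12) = b*(b - 8)/(b + 3)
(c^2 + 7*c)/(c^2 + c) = (c + 7)/(c + 1)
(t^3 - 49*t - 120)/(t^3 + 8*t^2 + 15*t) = (t - 8)/t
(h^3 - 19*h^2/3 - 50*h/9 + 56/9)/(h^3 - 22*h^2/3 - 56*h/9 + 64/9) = (h - 7)/(h - 8)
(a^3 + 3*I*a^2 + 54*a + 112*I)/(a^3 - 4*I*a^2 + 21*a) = (a^2 + 10*I*a - 16)/(a*(a + 3*I))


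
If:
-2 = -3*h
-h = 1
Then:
No Solution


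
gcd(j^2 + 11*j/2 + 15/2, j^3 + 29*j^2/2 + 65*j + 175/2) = j + 5/2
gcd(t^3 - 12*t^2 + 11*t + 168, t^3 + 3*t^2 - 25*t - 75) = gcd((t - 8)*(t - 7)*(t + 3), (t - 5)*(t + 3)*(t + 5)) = t + 3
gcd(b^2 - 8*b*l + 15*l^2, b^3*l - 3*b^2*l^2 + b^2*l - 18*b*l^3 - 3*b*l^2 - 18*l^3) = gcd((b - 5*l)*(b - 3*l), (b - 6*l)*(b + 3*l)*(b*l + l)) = 1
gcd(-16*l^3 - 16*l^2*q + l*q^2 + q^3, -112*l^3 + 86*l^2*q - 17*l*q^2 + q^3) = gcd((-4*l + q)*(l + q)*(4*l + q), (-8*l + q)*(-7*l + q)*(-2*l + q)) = 1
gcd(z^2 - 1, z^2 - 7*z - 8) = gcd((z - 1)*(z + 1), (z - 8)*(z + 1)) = z + 1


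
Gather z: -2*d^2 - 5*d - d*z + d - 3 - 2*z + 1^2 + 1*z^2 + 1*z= -2*d^2 - 4*d + z^2 + z*(-d - 1) - 2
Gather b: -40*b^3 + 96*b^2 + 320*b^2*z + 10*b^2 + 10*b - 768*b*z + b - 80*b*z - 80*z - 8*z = -40*b^3 + b^2*(320*z + 106) + b*(11 - 848*z) - 88*z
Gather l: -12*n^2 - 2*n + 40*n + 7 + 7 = -12*n^2 + 38*n + 14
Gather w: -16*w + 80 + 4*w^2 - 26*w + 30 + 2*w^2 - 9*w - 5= 6*w^2 - 51*w + 105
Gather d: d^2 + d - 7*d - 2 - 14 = d^2 - 6*d - 16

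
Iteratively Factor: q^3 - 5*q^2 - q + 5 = (q - 5)*(q^2 - 1) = (q - 5)*(q - 1)*(q + 1)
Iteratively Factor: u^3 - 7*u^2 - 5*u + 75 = (u - 5)*(u^2 - 2*u - 15) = (u - 5)*(u + 3)*(u - 5)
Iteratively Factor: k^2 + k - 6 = (k + 3)*(k - 2)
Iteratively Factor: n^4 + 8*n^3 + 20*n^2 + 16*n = (n + 2)*(n^3 + 6*n^2 + 8*n) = n*(n + 2)*(n^2 + 6*n + 8) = n*(n + 2)^2*(n + 4)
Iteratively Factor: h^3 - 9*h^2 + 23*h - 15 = (h - 5)*(h^2 - 4*h + 3) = (h - 5)*(h - 1)*(h - 3)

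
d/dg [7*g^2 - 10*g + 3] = 14*g - 10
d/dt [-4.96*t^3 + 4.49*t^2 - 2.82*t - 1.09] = -14.88*t^2 + 8.98*t - 2.82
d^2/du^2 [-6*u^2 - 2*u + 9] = -12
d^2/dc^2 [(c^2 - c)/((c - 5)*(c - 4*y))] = 2*(c*(c - 5)^2*(c - 1) + c*(c - 5)*(c - 1)*(c - 4*y) + c*(c - 1)*(c - 4*y)^2 + (1 - 2*c)*(c - 5)^2*(c - 4*y) + (1 - 2*c)*(c - 5)*(c - 4*y)^2 + (c - 5)^2*(c - 4*y)^2)/((c - 5)^3*(c - 4*y)^3)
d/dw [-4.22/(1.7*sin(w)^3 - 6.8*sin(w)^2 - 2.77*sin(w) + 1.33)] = (21.522*sin(w)^2 - 57.392*sin(w) - 11.6894)*cos(w)/(1.7*sin(w)^3 - 6.8*sin(w)^2 - 2.77*sin(w) + 1.33)^2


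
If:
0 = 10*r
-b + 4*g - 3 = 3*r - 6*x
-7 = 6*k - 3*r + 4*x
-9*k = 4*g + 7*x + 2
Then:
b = 5*x + 11/2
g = 17/8 - x/4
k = -2*x/3 - 7/6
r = 0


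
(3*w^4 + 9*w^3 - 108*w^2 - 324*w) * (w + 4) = 3*w^5 + 21*w^4 - 72*w^3 - 756*w^2 - 1296*w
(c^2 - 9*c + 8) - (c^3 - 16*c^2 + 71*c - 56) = -c^3 + 17*c^2 - 80*c + 64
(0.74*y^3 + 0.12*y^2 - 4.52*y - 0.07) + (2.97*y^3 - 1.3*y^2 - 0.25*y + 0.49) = 3.71*y^3 - 1.18*y^2 - 4.77*y + 0.42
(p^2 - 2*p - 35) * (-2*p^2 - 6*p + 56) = -2*p^4 - 2*p^3 + 138*p^2 + 98*p - 1960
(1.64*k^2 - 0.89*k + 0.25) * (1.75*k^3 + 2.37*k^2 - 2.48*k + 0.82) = 2.87*k^5 + 2.3293*k^4 - 5.739*k^3 + 4.1445*k^2 - 1.3498*k + 0.205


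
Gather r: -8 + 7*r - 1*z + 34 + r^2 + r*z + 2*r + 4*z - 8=r^2 + r*(z + 9) + 3*z + 18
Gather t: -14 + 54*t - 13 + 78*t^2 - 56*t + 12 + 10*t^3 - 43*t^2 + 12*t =10*t^3 + 35*t^2 + 10*t - 15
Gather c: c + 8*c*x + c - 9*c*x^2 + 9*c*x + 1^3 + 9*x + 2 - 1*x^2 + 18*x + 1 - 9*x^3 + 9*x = c*(-9*x^2 + 17*x + 2) - 9*x^3 - x^2 + 36*x + 4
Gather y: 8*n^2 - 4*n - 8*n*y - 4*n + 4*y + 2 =8*n^2 - 8*n + y*(4 - 8*n) + 2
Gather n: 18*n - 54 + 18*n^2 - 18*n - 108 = 18*n^2 - 162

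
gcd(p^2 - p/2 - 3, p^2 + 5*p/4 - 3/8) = p + 3/2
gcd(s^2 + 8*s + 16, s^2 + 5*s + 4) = s + 4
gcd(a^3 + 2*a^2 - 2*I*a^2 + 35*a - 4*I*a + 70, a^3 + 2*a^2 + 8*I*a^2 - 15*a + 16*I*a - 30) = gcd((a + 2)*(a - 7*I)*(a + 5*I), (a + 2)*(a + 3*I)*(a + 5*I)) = a^2 + a*(2 + 5*I) + 10*I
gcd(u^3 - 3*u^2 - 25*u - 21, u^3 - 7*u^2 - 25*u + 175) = u - 7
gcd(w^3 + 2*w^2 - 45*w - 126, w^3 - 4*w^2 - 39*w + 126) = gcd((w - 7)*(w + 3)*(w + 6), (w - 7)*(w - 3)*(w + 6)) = w^2 - w - 42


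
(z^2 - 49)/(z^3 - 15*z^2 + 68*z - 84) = (z + 7)/(z^2 - 8*z + 12)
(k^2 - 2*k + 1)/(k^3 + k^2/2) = 2*(k^2 - 2*k + 1)/(k^2*(2*k + 1))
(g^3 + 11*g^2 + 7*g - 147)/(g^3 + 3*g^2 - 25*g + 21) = (g + 7)/(g - 1)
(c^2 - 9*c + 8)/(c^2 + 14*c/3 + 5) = 3*(c^2 - 9*c + 8)/(3*c^2 + 14*c + 15)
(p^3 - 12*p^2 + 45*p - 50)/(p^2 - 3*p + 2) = (p^2 - 10*p + 25)/(p - 1)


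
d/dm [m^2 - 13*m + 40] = 2*m - 13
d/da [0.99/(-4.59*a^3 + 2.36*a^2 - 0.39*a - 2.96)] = (13.6323*a^2 - 4.6728*a + 0.3861)/(4.59*a^3 - 2.36*a^2 + 0.39*a + 2.96)^2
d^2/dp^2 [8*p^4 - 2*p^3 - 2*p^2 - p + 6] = 96*p^2 - 12*p - 4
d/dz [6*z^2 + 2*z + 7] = 12*z + 2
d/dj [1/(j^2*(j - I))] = (j*(-j + I) - 2*(j - I)^2)/(j^3*(j - I)^3)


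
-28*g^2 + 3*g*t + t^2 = (-4*g + t)*(7*g + t)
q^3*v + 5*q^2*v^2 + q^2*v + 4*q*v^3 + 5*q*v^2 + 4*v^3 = (q + v)*(q + 4*v)*(q*v + v)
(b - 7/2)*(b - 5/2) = b^2 - 6*b + 35/4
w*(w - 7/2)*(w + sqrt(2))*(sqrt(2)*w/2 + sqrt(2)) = sqrt(2)*w^4/2 - 3*sqrt(2)*w^3/4 + w^3 - 7*sqrt(2)*w^2/2 - 3*w^2/2 - 7*w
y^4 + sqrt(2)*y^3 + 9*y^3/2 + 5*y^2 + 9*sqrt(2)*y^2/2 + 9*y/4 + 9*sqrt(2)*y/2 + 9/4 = (y + 3/2)*(y + 3)*(y + sqrt(2)/2)^2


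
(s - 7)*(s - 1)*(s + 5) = s^3 - 3*s^2 - 33*s + 35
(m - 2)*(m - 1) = m^2 - 3*m + 2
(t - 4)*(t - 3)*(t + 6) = t^3 - t^2 - 30*t + 72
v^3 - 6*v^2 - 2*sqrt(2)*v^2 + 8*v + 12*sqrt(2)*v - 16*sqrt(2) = (v - 4)*(v - 2)*(v - 2*sqrt(2))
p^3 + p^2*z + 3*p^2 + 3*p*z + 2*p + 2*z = (p + 1)*(p + 2)*(p + z)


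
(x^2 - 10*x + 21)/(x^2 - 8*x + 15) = (x - 7)/(x - 5)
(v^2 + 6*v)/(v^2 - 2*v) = (v + 6)/(v - 2)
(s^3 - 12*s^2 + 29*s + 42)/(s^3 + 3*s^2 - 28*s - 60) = (s^3 - 12*s^2 + 29*s + 42)/(s^3 + 3*s^2 - 28*s - 60)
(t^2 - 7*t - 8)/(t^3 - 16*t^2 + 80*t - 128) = (t + 1)/(t^2 - 8*t + 16)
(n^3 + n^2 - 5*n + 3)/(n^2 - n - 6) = (-n^3 - n^2 + 5*n - 3)/(-n^2 + n + 6)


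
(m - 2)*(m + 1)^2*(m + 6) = m^4 + 6*m^3 - 3*m^2 - 20*m - 12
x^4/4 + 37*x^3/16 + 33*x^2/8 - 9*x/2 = x*(x/4 + 1)*(x - 3/4)*(x + 6)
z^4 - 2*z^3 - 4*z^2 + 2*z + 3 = (z - 3)*(z - 1)*(z + 1)^2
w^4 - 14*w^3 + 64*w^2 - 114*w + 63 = (w - 7)*(w - 3)^2*(w - 1)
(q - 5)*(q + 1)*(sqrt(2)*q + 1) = sqrt(2)*q^3 - 4*sqrt(2)*q^2 + q^2 - 5*sqrt(2)*q - 4*q - 5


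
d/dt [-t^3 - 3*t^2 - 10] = 3*t*(-t - 2)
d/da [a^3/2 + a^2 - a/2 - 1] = 3*a^2/2 + 2*a - 1/2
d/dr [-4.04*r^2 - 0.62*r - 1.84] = -8.08*r - 0.62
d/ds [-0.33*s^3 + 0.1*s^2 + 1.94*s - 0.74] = -0.99*s^2 + 0.2*s + 1.94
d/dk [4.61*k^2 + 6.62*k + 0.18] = 9.22*k + 6.62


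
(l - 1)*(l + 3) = l^2 + 2*l - 3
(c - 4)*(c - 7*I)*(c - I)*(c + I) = c^4 - 4*c^3 - 7*I*c^3 + c^2 + 28*I*c^2 - 4*c - 7*I*c + 28*I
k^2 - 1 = (k - 1)*(k + 1)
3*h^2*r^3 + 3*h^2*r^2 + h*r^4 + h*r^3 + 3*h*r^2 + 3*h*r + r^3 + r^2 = r*(3*h + r)*(r + 1)*(h*r + 1)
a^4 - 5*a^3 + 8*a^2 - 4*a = a*(a - 2)^2*(a - 1)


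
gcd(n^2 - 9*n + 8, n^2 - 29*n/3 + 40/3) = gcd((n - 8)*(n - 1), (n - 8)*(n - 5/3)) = n - 8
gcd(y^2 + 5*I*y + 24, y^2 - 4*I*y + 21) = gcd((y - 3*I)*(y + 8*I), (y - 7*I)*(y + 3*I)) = 1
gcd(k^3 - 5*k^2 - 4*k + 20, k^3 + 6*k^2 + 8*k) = k + 2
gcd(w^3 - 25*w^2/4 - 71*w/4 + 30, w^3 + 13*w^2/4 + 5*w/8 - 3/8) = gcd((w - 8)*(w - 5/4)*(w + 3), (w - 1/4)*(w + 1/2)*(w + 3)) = w + 3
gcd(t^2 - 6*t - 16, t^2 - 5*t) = 1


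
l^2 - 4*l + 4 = (l - 2)^2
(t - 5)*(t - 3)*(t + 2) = t^3 - 6*t^2 - t + 30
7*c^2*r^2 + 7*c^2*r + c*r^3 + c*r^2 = r*(7*c + r)*(c*r + c)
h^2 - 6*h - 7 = (h - 7)*(h + 1)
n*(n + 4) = n^2 + 4*n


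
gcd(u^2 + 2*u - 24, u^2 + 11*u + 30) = u + 6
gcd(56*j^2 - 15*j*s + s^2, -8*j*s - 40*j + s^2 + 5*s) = -8*j + s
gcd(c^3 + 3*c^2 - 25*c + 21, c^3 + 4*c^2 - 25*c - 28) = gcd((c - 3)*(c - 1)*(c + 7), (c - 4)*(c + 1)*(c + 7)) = c + 7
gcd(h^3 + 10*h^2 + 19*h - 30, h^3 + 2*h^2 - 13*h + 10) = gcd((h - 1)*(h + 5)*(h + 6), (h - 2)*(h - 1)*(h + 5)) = h^2 + 4*h - 5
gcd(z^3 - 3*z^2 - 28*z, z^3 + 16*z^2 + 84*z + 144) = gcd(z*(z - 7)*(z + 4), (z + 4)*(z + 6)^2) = z + 4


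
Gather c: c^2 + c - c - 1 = c^2 - 1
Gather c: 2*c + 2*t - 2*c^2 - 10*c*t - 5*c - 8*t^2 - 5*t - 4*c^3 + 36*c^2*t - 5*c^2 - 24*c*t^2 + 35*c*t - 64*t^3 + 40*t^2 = -4*c^3 + c^2*(36*t - 7) + c*(-24*t^2 + 25*t - 3) - 64*t^3 + 32*t^2 - 3*t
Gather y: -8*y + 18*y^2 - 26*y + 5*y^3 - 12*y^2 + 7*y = 5*y^3 + 6*y^2 - 27*y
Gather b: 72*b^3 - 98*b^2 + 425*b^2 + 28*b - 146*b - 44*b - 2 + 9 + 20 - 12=72*b^3 + 327*b^2 - 162*b + 15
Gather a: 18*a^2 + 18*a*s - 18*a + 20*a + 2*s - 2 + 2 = 18*a^2 + a*(18*s + 2) + 2*s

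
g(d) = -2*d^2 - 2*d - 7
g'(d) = -4*d - 2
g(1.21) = -12.35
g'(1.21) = -6.84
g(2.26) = -21.74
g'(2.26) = -11.04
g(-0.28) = -6.60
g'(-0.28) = -0.88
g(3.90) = -45.22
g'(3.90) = -17.60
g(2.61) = -25.84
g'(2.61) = -12.44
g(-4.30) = -35.38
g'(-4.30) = 15.20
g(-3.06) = -19.61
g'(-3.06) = 10.24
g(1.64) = -15.66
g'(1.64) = -8.56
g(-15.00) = -427.00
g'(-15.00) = 58.00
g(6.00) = -91.00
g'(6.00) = -26.00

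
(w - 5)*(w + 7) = w^2 + 2*w - 35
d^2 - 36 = (d - 6)*(d + 6)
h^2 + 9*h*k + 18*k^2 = (h + 3*k)*(h + 6*k)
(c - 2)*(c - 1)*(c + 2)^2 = c^4 + c^3 - 6*c^2 - 4*c + 8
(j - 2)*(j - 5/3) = j^2 - 11*j/3 + 10/3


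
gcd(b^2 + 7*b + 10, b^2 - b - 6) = b + 2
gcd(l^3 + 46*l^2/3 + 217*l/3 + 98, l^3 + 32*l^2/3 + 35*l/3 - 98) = l^2 + 13*l + 42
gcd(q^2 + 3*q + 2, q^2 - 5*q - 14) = q + 2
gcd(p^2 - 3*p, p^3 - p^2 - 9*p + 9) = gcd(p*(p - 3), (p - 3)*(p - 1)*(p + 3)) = p - 3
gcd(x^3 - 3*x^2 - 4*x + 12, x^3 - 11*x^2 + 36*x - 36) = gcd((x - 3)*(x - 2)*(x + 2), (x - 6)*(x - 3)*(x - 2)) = x^2 - 5*x + 6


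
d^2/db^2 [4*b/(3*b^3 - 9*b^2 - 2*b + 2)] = 8*(b*(-9*b^2 + 18*b + 2)^2 + (-9*b^2 - 9*b*(b - 1) + 18*b + 2)*(3*b^3 - 9*b^2 - 2*b + 2))/(3*b^3 - 9*b^2 - 2*b + 2)^3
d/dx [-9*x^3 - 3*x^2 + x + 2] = -27*x^2 - 6*x + 1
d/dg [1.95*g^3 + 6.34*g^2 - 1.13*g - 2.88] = 5.85*g^2 + 12.68*g - 1.13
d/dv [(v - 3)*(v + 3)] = 2*v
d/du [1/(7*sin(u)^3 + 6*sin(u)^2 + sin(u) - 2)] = (-12*sin(u) + 21*cos(u)^2 - 22)*cos(u)/(7*sin(u)^3 + 6*sin(u)^2 + sin(u) - 2)^2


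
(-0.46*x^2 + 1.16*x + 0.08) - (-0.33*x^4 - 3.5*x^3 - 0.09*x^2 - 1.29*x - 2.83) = 0.33*x^4 + 3.5*x^3 - 0.37*x^2 + 2.45*x + 2.91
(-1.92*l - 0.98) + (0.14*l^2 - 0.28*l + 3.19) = 0.14*l^2 - 2.2*l + 2.21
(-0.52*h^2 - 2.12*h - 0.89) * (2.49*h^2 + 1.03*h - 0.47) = -1.2948*h^4 - 5.8144*h^3 - 4.1553*h^2 + 0.0796999999999999*h + 0.4183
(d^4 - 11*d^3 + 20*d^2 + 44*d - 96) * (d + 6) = d^5 - 5*d^4 - 46*d^3 + 164*d^2 + 168*d - 576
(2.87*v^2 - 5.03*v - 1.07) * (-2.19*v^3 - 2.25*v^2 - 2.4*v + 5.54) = -6.2853*v^5 + 4.5582*v^4 + 6.7728*v^3 + 30.3793*v^2 - 25.2982*v - 5.9278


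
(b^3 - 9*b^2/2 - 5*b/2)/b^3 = 1 - 9/(2*b) - 5/(2*b^2)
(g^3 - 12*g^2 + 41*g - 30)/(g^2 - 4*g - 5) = (g^2 - 7*g + 6)/(g + 1)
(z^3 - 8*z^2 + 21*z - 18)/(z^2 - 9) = (z^2 - 5*z + 6)/(z + 3)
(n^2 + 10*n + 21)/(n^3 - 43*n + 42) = (n + 3)/(n^2 - 7*n + 6)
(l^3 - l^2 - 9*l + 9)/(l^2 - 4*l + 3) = l + 3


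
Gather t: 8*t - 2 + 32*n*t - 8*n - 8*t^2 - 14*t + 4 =-8*n - 8*t^2 + t*(32*n - 6) + 2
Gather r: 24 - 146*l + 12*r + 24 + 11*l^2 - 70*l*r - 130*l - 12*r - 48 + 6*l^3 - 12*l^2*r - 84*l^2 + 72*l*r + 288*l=6*l^3 - 73*l^2 + 12*l + r*(-12*l^2 + 2*l)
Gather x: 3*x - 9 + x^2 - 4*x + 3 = x^2 - x - 6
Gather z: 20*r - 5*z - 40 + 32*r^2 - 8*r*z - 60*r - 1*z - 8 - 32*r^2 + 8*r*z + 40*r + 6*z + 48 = 0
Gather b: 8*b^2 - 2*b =8*b^2 - 2*b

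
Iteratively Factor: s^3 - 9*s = (s - 3)*(s^2 + 3*s) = s*(s - 3)*(s + 3)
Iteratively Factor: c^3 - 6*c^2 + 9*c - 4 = (c - 1)*(c^2 - 5*c + 4) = (c - 4)*(c - 1)*(c - 1)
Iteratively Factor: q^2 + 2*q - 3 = (q - 1)*(q + 3)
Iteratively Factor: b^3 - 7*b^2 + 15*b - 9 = (b - 1)*(b^2 - 6*b + 9) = (b - 3)*(b - 1)*(b - 3)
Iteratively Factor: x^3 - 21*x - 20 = (x + 4)*(x^2 - 4*x - 5) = (x + 1)*(x + 4)*(x - 5)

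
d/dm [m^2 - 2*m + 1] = 2*m - 2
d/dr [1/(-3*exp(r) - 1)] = 3*exp(r)/(3*exp(r) + 1)^2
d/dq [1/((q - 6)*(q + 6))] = -2*q/(q^4 - 72*q^2 + 1296)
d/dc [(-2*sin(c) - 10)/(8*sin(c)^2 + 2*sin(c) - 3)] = 2*(8*sin(c)^2 + 80*sin(c) + 13)*cos(c)/((2*sin(c) - 1)^2*(4*sin(c) + 3)^2)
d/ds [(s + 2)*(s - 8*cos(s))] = s + (s + 2)*(8*sin(s) + 1) - 8*cos(s)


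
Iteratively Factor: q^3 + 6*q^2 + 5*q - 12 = (q + 3)*(q^2 + 3*q - 4) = (q + 3)*(q + 4)*(q - 1)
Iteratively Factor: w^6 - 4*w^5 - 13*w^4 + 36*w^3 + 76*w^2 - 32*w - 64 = (w - 4)*(w^5 - 13*w^3 - 16*w^2 + 12*w + 16) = (w - 4)*(w - 1)*(w^4 + w^3 - 12*w^2 - 28*w - 16) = (w - 4)*(w - 1)*(w + 1)*(w^3 - 12*w - 16) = (w - 4)^2*(w - 1)*(w + 1)*(w^2 + 4*w + 4) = (w - 4)^2*(w - 1)*(w + 1)*(w + 2)*(w + 2)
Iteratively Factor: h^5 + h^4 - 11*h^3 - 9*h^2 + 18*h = (h + 3)*(h^4 - 2*h^3 - 5*h^2 + 6*h) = (h + 2)*(h + 3)*(h^3 - 4*h^2 + 3*h) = (h - 1)*(h + 2)*(h + 3)*(h^2 - 3*h) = (h - 3)*(h - 1)*(h + 2)*(h + 3)*(h)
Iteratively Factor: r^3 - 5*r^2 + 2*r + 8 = (r - 4)*(r^2 - r - 2) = (r - 4)*(r + 1)*(r - 2)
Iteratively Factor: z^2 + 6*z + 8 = (z + 4)*(z + 2)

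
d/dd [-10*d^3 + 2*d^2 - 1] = 2*d*(2 - 15*d)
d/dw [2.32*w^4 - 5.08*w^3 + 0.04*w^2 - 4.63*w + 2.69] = 9.28*w^3 - 15.24*w^2 + 0.08*w - 4.63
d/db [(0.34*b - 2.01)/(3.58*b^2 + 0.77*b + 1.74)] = (-1.2172*b^2 + 14.3916*b + 2.1393)/(12.8164*b^4 + 5.5132*b^3 + 13.0513*b^2 + 2.6796*b + 3.0276)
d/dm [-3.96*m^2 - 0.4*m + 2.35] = -7.92*m - 0.4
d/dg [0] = 0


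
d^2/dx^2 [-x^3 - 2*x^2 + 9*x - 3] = -6*x - 4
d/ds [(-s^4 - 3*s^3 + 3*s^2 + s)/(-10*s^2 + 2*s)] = (5*s^3 + 6*s^2 - 3*s + 4)/(25*s^2 - 10*s + 1)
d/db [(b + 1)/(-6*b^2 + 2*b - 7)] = 3*(2*b^2 + 4*b - 3)/(36*b^4 - 24*b^3 + 88*b^2 - 28*b + 49)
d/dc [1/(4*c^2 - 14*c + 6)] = (7 - 4*c)/(2*(2*c^2 - 7*c + 3)^2)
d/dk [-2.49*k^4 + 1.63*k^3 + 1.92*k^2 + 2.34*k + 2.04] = -9.96*k^3 + 4.89*k^2 + 3.84*k + 2.34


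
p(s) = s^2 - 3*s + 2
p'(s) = 2*s - 3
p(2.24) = 0.30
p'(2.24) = 1.48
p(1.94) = -0.06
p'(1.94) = 0.88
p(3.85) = 5.27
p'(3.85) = 4.70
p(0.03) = 1.91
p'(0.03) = -2.94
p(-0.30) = 2.99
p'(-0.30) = -3.60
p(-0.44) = 3.51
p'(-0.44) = -3.88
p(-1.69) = 9.93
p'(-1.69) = -6.38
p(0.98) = 0.02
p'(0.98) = -1.04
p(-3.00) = 20.00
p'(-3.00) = -9.00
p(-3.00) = 20.00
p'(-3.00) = -9.00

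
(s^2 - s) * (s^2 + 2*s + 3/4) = s^4 + s^3 - 5*s^2/4 - 3*s/4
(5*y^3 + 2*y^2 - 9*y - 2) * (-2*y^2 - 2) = -10*y^5 - 4*y^4 + 8*y^3 + 18*y + 4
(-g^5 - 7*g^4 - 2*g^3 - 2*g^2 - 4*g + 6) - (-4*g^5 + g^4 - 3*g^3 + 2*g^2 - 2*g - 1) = 3*g^5 - 8*g^4 + g^3 - 4*g^2 - 2*g + 7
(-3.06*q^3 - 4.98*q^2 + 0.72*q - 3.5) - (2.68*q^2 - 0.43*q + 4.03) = -3.06*q^3 - 7.66*q^2 + 1.15*q - 7.53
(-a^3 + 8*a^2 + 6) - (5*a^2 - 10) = -a^3 + 3*a^2 + 16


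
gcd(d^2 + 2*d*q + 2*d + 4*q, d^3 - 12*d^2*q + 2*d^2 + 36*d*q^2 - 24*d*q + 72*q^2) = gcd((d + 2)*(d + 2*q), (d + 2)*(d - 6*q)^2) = d + 2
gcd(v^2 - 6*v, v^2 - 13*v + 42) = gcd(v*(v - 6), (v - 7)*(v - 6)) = v - 6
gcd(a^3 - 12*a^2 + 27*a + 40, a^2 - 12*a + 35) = a - 5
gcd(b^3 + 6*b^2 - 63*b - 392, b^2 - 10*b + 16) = b - 8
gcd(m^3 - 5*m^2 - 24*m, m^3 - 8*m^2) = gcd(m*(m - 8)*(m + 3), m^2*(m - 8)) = m^2 - 8*m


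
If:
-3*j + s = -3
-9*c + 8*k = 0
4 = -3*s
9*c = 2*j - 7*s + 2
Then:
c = 112/81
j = 5/9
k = 14/9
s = -4/3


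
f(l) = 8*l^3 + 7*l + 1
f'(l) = 24*l^2 + 7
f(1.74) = 55.32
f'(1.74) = 79.66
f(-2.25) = -105.88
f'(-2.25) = 128.50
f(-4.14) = -595.64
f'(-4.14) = 418.35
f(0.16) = 2.15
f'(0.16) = 7.61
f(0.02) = 1.14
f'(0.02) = 7.01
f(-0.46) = -3.00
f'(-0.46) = 12.08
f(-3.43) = -345.84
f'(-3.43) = 289.36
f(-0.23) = -0.71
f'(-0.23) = 8.27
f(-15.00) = -27104.00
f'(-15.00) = 5407.00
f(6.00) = 1771.00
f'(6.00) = 871.00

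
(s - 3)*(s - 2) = s^2 - 5*s + 6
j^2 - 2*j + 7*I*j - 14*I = (j - 2)*(j + 7*I)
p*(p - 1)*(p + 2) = p^3 + p^2 - 2*p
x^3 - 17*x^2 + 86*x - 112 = (x - 8)*(x - 7)*(x - 2)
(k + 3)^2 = k^2 + 6*k + 9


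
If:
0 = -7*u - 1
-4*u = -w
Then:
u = -1/7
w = -4/7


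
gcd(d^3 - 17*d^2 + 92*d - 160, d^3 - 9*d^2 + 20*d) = d^2 - 9*d + 20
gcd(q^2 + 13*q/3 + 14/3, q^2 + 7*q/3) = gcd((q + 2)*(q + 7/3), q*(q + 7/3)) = q + 7/3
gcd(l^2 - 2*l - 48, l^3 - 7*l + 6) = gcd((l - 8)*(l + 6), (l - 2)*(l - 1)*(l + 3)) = 1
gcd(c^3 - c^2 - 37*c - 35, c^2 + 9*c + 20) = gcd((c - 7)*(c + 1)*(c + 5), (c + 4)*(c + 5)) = c + 5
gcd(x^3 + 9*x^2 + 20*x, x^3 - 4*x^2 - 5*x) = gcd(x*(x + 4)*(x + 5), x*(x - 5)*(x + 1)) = x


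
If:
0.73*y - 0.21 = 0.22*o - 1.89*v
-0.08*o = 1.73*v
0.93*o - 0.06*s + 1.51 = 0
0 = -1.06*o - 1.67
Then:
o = -1.58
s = 0.75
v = 0.07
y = -0.38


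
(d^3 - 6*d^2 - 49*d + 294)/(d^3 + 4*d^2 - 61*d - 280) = (d^2 - 13*d + 42)/(d^2 - 3*d - 40)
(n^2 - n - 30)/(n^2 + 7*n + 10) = (n - 6)/(n + 2)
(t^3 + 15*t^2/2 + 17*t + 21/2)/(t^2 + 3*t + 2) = (2*t^2 + 13*t + 21)/(2*(t + 2))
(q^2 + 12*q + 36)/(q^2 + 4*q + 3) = (q^2 + 12*q + 36)/(q^2 + 4*q + 3)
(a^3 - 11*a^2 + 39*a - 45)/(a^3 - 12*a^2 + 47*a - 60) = (a - 3)/(a - 4)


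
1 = 1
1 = 1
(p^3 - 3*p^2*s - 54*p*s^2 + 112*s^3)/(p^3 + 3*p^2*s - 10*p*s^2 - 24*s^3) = (p^3 - 3*p^2*s - 54*p*s^2 + 112*s^3)/(p^3 + 3*p^2*s - 10*p*s^2 - 24*s^3)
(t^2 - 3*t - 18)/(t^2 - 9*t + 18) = (t + 3)/(t - 3)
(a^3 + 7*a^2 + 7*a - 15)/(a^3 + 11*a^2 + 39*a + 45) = (a - 1)/(a + 3)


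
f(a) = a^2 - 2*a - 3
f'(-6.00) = -14.00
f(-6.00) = 45.00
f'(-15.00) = -32.00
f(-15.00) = 252.00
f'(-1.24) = -4.48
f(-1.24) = 1.02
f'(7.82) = 13.64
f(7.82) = 42.51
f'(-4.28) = -10.56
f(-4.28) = 23.88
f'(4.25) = 6.50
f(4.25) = 6.56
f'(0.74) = -0.52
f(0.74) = -3.93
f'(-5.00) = -12.00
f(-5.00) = 32.00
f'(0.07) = -1.86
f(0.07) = -3.14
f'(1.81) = 1.62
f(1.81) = -3.34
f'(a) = 2*a - 2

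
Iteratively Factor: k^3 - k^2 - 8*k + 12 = (k - 2)*(k^2 + k - 6) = (k - 2)*(k + 3)*(k - 2)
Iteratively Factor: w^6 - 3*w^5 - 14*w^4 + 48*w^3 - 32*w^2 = (w - 2)*(w^5 - w^4 - 16*w^3 + 16*w^2) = (w - 2)*(w - 1)*(w^4 - 16*w^2) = (w - 2)*(w - 1)*(w + 4)*(w^3 - 4*w^2) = w*(w - 2)*(w - 1)*(w + 4)*(w^2 - 4*w) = w*(w - 4)*(w - 2)*(w - 1)*(w + 4)*(w)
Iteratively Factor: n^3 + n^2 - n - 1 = (n + 1)*(n^2 - 1) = (n - 1)*(n + 1)*(n + 1)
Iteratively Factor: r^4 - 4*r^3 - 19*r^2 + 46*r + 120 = (r - 4)*(r^3 - 19*r - 30) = (r - 4)*(r + 3)*(r^2 - 3*r - 10) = (r - 4)*(r + 2)*(r + 3)*(r - 5)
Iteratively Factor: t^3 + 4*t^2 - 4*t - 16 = (t - 2)*(t^2 + 6*t + 8) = (t - 2)*(t + 2)*(t + 4)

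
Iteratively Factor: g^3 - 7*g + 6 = (g - 1)*(g^2 + g - 6) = (g - 1)*(g + 3)*(g - 2)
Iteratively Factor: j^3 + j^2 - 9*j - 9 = (j - 3)*(j^2 + 4*j + 3) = (j - 3)*(j + 3)*(j + 1)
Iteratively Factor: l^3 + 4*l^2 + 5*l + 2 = (l + 1)*(l^2 + 3*l + 2) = (l + 1)^2*(l + 2)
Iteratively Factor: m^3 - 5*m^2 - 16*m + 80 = (m + 4)*(m^2 - 9*m + 20) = (m - 4)*(m + 4)*(m - 5)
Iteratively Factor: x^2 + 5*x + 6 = (x + 3)*(x + 2)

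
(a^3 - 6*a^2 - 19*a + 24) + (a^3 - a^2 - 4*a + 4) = 2*a^3 - 7*a^2 - 23*a + 28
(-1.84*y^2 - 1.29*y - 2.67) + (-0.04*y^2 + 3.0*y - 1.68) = -1.88*y^2 + 1.71*y - 4.35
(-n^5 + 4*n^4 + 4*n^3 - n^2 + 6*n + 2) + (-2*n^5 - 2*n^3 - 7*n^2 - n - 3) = -3*n^5 + 4*n^4 + 2*n^3 - 8*n^2 + 5*n - 1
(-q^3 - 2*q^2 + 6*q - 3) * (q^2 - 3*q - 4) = -q^5 + q^4 + 16*q^3 - 13*q^2 - 15*q + 12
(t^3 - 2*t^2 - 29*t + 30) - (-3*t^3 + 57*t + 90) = 4*t^3 - 2*t^2 - 86*t - 60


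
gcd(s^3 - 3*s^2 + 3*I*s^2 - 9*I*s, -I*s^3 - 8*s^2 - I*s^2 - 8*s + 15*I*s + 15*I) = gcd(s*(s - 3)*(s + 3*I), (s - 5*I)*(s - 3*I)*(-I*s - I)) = 1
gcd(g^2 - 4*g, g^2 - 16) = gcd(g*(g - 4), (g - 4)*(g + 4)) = g - 4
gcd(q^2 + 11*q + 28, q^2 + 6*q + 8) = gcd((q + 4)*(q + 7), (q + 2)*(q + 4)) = q + 4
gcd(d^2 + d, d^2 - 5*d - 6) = d + 1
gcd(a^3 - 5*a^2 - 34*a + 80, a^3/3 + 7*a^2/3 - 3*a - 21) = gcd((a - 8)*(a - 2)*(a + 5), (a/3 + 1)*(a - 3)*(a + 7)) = 1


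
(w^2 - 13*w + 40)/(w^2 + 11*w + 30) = (w^2 - 13*w + 40)/(w^2 + 11*w + 30)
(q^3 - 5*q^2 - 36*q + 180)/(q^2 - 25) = (q^2 - 36)/(q + 5)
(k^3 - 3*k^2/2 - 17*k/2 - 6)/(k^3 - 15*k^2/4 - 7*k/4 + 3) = 2*(2*k + 3)/(4*k - 3)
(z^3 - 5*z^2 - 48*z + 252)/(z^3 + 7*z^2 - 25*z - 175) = (z^2 - 12*z + 36)/(z^2 - 25)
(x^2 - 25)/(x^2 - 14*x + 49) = (x^2 - 25)/(x^2 - 14*x + 49)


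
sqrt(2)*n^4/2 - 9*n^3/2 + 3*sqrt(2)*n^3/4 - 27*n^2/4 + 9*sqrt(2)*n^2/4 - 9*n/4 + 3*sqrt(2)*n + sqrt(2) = (n + 1/2)*(n - 4*sqrt(2))*(n - sqrt(2)/2)*(sqrt(2)*n/2 + sqrt(2)/2)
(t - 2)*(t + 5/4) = t^2 - 3*t/4 - 5/2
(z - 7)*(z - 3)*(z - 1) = z^3 - 11*z^2 + 31*z - 21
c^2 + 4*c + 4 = (c + 2)^2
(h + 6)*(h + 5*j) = h^2 + 5*h*j + 6*h + 30*j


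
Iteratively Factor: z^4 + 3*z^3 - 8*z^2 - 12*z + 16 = (z + 2)*(z^3 + z^2 - 10*z + 8) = (z + 2)*(z + 4)*(z^2 - 3*z + 2) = (z - 2)*(z + 2)*(z + 4)*(z - 1)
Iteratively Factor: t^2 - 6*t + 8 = (t - 2)*(t - 4)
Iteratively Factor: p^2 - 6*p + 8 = (p - 2)*(p - 4)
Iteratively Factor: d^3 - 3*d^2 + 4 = (d + 1)*(d^2 - 4*d + 4) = (d - 2)*(d + 1)*(d - 2)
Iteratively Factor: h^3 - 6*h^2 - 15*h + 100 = (h + 4)*(h^2 - 10*h + 25) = (h - 5)*(h + 4)*(h - 5)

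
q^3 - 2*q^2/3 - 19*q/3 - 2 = (q - 3)*(q + 1/3)*(q + 2)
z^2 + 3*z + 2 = (z + 1)*(z + 2)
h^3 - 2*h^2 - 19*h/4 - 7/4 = (h - 7/2)*(h + 1/2)*(h + 1)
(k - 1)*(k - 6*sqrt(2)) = k^2 - 6*sqrt(2)*k - k + 6*sqrt(2)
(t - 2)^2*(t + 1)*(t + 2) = t^4 - t^3 - 6*t^2 + 4*t + 8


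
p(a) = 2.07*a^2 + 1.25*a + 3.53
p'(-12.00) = -48.43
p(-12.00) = 286.61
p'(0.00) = 1.25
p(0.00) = 3.53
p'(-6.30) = -24.83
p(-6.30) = 77.81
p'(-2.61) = -9.56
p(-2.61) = 14.37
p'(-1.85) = -6.41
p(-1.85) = 8.30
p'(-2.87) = -10.63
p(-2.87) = 16.99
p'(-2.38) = -8.60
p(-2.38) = 12.28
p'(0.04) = 1.42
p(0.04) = 3.58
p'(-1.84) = -6.37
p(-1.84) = 8.24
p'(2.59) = 11.97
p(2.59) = 20.65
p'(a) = 4.14*a + 1.25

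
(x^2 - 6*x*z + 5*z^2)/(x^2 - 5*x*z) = (x - z)/x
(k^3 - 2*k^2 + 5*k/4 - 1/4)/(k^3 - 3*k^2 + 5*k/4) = (2*k^2 - 3*k + 1)/(k*(2*k - 5))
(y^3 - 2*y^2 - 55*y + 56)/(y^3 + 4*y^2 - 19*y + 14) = (y - 8)/(y - 2)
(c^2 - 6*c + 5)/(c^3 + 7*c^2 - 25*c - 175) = (c - 1)/(c^2 + 12*c + 35)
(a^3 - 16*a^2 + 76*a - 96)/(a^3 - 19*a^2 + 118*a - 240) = (a - 2)/(a - 5)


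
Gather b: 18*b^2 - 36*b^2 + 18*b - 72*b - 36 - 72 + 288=-18*b^2 - 54*b + 180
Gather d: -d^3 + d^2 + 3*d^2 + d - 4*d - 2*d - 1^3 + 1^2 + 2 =-d^3 + 4*d^2 - 5*d + 2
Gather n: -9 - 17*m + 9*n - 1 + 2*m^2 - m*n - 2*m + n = 2*m^2 - 19*m + n*(10 - m) - 10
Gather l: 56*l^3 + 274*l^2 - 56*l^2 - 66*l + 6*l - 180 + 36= 56*l^3 + 218*l^2 - 60*l - 144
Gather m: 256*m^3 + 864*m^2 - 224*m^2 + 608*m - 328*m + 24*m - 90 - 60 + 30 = 256*m^3 + 640*m^2 + 304*m - 120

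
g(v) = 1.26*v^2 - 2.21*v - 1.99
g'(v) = 2.52*v - 2.21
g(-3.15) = 17.47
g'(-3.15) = -10.15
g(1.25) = -2.78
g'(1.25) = 0.94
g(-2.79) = 13.98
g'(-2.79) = -9.24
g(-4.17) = 29.14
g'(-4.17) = -12.72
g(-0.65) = -0.02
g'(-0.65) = -3.85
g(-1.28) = 2.90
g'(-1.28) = -5.44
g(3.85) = 8.18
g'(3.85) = 7.49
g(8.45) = 69.30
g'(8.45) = 19.08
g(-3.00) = 15.98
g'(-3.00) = -9.77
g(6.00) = 30.11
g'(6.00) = 12.91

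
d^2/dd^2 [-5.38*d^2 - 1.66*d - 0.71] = -10.7600000000000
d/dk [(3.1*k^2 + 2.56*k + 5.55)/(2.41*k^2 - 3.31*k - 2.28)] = (-16.4306*k^2 - 40.887*k + 12.5337)/(5.8081*k^4 - 15.9542*k^3 - 0.0334999999999983*k^2 + 15.0936*k + 5.1984)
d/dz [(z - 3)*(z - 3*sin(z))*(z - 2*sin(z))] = (3 - z)*(z - 3*sin(z))*(2*cos(z) - 1) + (3 - z)*(z - 2*sin(z))*(3*cos(z) - 1) + (z - 3*sin(z))*(z - 2*sin(z))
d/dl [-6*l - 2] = -6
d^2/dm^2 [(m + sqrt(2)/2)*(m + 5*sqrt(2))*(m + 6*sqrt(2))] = 6*m + 23*sqrt(2)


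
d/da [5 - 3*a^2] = -6*a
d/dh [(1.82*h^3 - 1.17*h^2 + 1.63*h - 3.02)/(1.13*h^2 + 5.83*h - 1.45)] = (2.0566*h^4 + 21.2212*h^3 - 16.58*h^2 + 10.2182*h + 15.2431)/(1.2769*h^4 + 13.1758*h^3 + 30.7119*h^2 - 16.907*h + 2.1025)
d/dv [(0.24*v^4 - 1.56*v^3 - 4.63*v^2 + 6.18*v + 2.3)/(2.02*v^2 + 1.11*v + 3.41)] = (0.9696*v^5 - 2.352*v^4 - 0.189599999999999*v^3 - 33.5817*v^2 - 40.8686*v + 18.5208)/(4.0804*v^4 + 4.4844*v^3 + 15.0085*v^2 + 7.5702*v + 11.6281)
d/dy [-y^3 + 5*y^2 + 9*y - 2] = -3*y^2 + 10*y + 9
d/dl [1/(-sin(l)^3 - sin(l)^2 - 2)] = (3*sin(l) + 2)*sin(l)*cos(l)/(sin(l)^3 + sin(l)^2 + 2)^2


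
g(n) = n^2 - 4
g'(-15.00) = -30.00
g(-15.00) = 221.00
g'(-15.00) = -30.00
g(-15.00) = 221.00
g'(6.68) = 13.36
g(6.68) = 40.62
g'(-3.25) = -6.50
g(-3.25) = 6.56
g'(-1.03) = -2.06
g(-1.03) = -2.94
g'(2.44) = 4.88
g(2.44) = 1.95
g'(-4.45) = -8.90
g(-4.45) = 15.80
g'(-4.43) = -8.86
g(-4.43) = 15.62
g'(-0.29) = -0.58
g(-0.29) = -3.92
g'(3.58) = 7.16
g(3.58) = 8.82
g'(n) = 2*n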